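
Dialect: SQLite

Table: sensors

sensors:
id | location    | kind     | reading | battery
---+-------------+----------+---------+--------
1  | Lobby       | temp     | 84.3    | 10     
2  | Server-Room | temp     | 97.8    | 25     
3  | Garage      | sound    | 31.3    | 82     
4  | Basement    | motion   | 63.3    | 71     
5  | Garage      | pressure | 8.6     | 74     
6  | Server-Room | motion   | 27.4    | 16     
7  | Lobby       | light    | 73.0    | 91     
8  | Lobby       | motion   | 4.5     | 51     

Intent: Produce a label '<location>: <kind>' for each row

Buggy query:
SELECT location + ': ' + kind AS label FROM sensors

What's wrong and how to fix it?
Bug: SQLite uses || for string concatenation; + coerces text to numbers (yielding 0)

Fix: Replace + with || to concatenate text

Corrected query:
SELECT location || ': ' || kind AS label FROM sensors

Result:
label              
-------------------
Lobby: temp        
Server-Room: temp  
Garage: sound      
Basement: motion   
Garage: pressure   
Server-Room: motion
Lobby: light       
Lobby: motion      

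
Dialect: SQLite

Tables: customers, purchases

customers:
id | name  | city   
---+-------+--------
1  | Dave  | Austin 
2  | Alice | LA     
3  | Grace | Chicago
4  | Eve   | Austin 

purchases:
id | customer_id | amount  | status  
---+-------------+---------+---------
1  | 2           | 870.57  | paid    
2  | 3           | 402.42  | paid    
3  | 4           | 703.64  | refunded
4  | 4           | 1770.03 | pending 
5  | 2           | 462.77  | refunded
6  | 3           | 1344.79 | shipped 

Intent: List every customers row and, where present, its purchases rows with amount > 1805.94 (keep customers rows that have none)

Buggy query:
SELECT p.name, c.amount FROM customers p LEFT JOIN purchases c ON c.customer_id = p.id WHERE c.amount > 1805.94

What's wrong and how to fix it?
Bug: Filtering c.amount in WHERE discards the NULL rows produced by LEFT JOIN, turning it into an inner join

Fix: Move the right-table condition into the ON clause so unmatched parents are kept

Corrected query:
SELECT p.name, c.amount FROM customers p LEFT JOIN purchases c ON c.customer_id = p.id AND c.amount > 1805.94

Result:
name  | amount
------+-------
Dave  | NULL  
Alice | NULL  
Grace | NULL  
Eve   | NULL  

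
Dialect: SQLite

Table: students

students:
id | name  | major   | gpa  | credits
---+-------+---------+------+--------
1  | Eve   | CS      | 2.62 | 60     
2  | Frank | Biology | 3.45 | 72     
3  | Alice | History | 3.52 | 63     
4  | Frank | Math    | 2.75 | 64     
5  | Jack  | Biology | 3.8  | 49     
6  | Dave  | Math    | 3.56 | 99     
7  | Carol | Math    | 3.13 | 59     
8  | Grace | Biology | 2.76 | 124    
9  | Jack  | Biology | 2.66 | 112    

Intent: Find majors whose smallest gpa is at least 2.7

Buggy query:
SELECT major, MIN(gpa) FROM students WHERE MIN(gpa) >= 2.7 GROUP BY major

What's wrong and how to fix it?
Bug: Aggregates like MIN are computed per group after WHERE runs

Fix: Use HAVING for the per-group MIN condition

Corrected query:
SELECT major, MIN(gpa) FROM students GROUP BY major HAVING MIN(gpa) >= 2.7

Result:
major   | MIN(gpa)
--------+---------
History | 3.52    
Math    | 2.75    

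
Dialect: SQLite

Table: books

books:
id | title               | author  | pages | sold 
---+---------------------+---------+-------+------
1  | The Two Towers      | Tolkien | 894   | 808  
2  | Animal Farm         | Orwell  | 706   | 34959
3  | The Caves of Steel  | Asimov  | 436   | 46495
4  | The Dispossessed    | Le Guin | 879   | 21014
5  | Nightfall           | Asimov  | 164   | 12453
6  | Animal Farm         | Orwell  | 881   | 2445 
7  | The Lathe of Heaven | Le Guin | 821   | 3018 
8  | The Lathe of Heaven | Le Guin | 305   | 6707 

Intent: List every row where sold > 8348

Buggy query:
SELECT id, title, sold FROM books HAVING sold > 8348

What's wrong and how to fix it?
Bug: This is a non-aggregate query (no GROUP BY, no aggregates), so in SQLite the HAVING clause is invalid here; a row-level condition belongs in WHERE

Fix: Replace HAVING with WHERE since the condition applies to individual rows

Corrected query:
SELECT id, title, sold FROM books WHERE sold > 8348

Result:
id | title              | sold 
---+--------------------+------
2  | Animal Farm        | 34959
3  | The Caves of Steel | 46495
4  | The Dispossessed   | 21014
5  | Nightfall          | 12453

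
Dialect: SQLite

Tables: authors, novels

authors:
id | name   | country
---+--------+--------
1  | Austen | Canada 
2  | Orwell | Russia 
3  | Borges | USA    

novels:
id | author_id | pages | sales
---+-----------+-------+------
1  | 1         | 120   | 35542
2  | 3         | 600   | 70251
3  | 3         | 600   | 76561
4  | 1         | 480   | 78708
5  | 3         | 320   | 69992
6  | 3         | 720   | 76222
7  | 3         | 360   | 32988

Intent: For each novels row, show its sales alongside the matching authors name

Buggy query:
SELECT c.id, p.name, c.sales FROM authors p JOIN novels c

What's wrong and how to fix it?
Bug: JOIN with no ON clause produces a cartesian product; every novels row pairs with every authors row

Fix: Add ON c.author_id = p.id to the JOIN

Corrected query:
SELECT c.id, p.name, c.sales FROM authors p JOIN novels c ON c.author_id = p.id

Result:
id | name   | sales
---+--------+------
1  | Austen | 35542
2  | Borges | 70251
3  | Borges | 76561
4  | Austen | 78708
5  | Borges | 69992
6  | Borges | 76222
7  | Borges | 32988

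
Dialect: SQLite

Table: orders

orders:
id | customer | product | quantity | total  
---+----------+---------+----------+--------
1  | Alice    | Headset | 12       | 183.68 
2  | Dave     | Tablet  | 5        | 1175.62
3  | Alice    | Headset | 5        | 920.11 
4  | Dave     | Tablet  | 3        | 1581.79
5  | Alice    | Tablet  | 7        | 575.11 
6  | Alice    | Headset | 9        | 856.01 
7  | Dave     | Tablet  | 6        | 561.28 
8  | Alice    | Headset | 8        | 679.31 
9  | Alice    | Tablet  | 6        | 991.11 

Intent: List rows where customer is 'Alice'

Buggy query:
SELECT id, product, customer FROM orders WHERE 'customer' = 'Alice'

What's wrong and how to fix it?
Bug: Single quotes denote string literals in SQL; the column name is being compared as a constant string

Fix: Reference the column as customer without single quotes

Corrected query:
SELECT id, product, customer FROM orders WHERE customer = 'Alice'

Result:
id | product | customer
---+---------+---------
1  | Headset | Alice   
3  | Headset | Alice   
5  | Tablet  | Alice   
6  | Headset | Alice   
8  | Headset | Alice   
9  | Tablet  | Alice   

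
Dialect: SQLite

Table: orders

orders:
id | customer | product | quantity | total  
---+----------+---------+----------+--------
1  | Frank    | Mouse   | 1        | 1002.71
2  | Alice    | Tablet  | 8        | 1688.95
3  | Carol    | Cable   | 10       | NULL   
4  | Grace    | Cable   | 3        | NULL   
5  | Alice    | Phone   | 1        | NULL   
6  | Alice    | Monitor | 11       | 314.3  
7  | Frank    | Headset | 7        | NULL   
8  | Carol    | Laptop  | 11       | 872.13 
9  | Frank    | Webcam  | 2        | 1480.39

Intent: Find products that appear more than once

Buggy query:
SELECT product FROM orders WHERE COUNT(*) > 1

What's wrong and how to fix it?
Bug: COUNT(*) is an aggregate and cannot be used in WHERE

Fix: GROUP BY product, then filter groups with HAVING COUNT(*) > 1

Corrected query:
SELECT product FROM orders GROUP BY product HAVING COUNT(*) > 1

Result:
product
-------
Cable  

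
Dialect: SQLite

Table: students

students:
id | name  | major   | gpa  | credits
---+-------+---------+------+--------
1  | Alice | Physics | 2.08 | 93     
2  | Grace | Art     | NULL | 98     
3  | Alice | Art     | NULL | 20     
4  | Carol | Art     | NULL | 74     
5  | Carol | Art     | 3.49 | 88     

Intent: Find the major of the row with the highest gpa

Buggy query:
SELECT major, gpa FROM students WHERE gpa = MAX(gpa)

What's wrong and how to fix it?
Bug: WHERE is evaluated per row; an aggregate over the whole table isn't defined there

Fix: Use a subquery: WHERE gpa = (SELECT MAX(gpa) FROM students)

Corrected query:
SELECT major, gpa FROM students WHERE gpa = (SELECT MAX(gpa) FROM students)

Result:
major | gpa 
------+-----
Art   | 3.49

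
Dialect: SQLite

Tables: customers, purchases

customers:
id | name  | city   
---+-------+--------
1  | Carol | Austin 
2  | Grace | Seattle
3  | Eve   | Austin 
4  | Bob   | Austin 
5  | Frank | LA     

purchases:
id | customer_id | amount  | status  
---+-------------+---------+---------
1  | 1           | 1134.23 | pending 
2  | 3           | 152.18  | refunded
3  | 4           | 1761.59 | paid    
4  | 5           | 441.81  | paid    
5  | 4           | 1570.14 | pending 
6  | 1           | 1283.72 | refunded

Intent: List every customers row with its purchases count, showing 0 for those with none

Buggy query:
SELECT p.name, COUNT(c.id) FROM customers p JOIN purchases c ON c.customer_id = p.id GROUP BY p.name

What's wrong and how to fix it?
Bug: INNER JOIN drops customers rows that have no matching purchases rows

Fix: Use LEFT JOIN so parents without children still appear (COUNT(c.id) gives 0)

Corrected query:
SELECT p.name, COUNT(c.id) FROM customers p LEFT JOIN purchases c ON c.customer_id = p.id GROUP BY p.name

Result:
name  | COUNT(c.id)
------+------------
Bob   | 2          
Carol | 2          
Eve   | 1          
Frank | 1          
Grace | 0          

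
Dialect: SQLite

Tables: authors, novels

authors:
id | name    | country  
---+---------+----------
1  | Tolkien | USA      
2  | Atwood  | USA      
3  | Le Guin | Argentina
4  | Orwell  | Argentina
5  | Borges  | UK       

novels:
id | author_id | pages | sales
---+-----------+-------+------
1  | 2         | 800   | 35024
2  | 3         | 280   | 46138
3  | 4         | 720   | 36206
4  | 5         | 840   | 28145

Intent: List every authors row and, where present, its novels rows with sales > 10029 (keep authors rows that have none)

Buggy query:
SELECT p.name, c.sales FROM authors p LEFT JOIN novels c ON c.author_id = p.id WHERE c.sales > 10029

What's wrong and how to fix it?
Bug: Filtering c.sales in WHERE discards the NULL rows produced by LEFT JOIN, turning it into an inner join

Fix: Move the right-table condition into the ON clause so unmatched parents are kept

Corrected query:
SELECT p.name, c.sales FROM authors p LEFT JOIN novels c ON c.author_id = p.id AND c.sales > 10029

Result:
name    | sales
--------+------
Tolkien | NULL 
Atwood  | 35024
Le Guin | 46138
Orwell  | 36206
Borges  | 28145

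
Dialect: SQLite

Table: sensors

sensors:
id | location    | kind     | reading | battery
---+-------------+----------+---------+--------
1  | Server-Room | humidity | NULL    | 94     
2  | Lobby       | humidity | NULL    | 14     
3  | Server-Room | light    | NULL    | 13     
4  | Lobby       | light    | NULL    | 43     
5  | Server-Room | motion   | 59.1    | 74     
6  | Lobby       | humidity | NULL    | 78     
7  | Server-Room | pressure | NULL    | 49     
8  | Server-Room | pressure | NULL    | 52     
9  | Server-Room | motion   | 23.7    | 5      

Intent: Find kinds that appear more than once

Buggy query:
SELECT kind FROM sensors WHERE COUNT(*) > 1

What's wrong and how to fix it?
Bug: COUNT(*) is an aggregate and cannot be used in WHERE

Fix: Group first, then use HAVING for the count condition

Corrected query:
SELECT kind FROM sensors GROUP BY kind HAVING COUNT(*) > 1

Result:
kind    
--------
humidity
light   
motion  
pressure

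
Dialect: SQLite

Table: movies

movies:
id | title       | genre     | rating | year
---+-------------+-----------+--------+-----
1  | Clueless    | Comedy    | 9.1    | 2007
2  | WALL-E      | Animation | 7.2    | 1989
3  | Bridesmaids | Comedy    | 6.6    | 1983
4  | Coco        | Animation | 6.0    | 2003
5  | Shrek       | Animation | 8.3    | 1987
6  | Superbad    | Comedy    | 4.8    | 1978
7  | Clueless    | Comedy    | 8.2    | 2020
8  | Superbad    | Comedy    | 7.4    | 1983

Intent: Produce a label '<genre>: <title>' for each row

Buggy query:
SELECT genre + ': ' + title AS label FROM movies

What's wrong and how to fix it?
Bug: SQLite uses || for string concatenation; + coerces text to numbers (yielding 0)

Fix: Use the || operator for string concatenation

Corrected query:
SELECT genre || ': ' || title AS label FROM movies

Result:
label              
-------------------
Comedy: Clueless   
Animation: WALL-E  
Comedy: Bridesmaids
Animation: Coco    
Animation: Shrek   
Comedy: Superbad   
Comedy: Clueless   
Comedy: Superbad   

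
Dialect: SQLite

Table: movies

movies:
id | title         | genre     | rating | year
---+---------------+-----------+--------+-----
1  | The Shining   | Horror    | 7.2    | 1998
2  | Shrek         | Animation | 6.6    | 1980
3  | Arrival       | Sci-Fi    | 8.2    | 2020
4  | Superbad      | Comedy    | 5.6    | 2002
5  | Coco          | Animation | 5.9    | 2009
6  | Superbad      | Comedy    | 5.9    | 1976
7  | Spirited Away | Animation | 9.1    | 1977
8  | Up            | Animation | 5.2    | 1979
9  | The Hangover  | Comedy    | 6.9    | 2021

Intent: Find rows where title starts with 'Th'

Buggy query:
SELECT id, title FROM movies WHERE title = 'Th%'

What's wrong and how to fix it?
Bug: Wildcards only work with LIKE; '=' treats '%' as a literal character

Fix: Use LIKE for wildcard pattern matching

Corrected query:
SELECT id, title FROM movies WHERE title LIKE 'Th%'

Result:
id | title       
---+-------------
1  | The Shining 
9  | The Hangover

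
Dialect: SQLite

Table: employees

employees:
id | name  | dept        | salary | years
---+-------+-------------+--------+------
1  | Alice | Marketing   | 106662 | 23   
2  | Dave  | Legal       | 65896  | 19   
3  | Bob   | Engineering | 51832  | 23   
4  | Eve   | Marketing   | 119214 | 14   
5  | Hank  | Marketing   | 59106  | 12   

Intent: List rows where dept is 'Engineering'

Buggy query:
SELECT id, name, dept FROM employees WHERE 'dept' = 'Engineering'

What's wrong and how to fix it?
Bug: 'dept' in single quotes is a string literal, not the column; the comparison is literal-vs-literal and never true

Fix: Remove the quotes around the column name (or use double quotes for an identifier)

Corrected query:
SELECT id, name, dept FROM employees WHERE dept = 'Engineering'

Result:
id | name | dept       
---+------+------------
3  | Bob  | Engineering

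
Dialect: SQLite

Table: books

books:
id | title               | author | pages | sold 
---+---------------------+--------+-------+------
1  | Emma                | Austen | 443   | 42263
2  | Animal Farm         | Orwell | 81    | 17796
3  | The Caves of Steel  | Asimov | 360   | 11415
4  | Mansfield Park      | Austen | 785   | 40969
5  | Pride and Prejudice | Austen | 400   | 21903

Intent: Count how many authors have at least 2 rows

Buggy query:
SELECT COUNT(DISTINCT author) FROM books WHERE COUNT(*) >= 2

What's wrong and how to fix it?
Bug: WHERE filters individual rows, not groups, so a group-level COUNT is invalid there

Fix: Use a subquery that GROUPs and filters with HAVING, then count its rows

Corrected query:
SELECT COUNT(*) FROM (SELECT author FROM books GROUP BY author HAVING COUNT(*) >= 2)

Result:
COUNT(*)
--------
1       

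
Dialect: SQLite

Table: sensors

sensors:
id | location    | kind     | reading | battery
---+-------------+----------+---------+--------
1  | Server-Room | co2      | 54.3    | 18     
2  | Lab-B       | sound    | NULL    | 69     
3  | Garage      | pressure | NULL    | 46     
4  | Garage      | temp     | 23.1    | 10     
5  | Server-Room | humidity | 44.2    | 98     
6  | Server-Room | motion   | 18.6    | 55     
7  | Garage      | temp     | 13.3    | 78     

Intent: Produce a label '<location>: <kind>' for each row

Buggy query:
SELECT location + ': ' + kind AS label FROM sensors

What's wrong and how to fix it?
Bug: SQLite uses || for string concatenation; + coerces text to numbers (yielding 0)

Fix: Use the || operator for string concatenation

Corrected query:
SELECT location || ': ' || kind AS label FROM sensors

Result:
label                
---------------------
Server-Room: co2     
Lab-B: sound         
Garage: pressure     
Garage: temp         
Server-Room: humidity
Server-Room: motion  
Garage: temp         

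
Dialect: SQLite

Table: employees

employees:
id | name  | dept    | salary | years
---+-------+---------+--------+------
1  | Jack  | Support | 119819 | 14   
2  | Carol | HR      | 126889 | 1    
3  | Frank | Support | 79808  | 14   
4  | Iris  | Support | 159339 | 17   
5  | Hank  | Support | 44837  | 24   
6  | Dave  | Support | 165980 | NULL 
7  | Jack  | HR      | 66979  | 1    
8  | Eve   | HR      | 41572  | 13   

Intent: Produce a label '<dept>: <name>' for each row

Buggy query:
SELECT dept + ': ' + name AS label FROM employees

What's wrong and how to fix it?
Bug: '+' is numeric addition; on text columns SQLite converts them to 0 instead of concatenating

Fix: Replace + with || to concatenate text

Corrected query:
SELECT dept || ': ' || name AS label FROM employees

Result:
label         
--------------
Support: Jack 
HR: Carol     
Support: Frank
Support: Iris 
Support: Hank 
Support: Dave 
HR: Jack      
HR: Eve       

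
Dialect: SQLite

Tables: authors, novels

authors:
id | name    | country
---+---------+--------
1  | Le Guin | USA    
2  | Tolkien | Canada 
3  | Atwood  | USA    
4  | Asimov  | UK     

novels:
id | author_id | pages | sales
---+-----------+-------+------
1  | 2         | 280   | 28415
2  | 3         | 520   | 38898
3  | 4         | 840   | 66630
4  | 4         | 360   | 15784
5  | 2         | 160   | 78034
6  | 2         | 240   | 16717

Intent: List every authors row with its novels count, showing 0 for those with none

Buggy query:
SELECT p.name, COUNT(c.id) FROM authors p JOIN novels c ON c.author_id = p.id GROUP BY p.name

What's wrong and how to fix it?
Bug: An inner join excludes parents with zero children

Fix: Switch to LEFT JOIN to retain unmatched parent rows

Corrected query:
SELECT p.name, COUNT(c.id) FROM authors p LEFT JOIN novels c ON c.author_id = p.id GROUP BY p.name

Result:
name    | COUNT(c.id)
--------+------------
Asimov  | 2          
Atwood  | 1          
Le Guin | 0          
Tolkien | 3          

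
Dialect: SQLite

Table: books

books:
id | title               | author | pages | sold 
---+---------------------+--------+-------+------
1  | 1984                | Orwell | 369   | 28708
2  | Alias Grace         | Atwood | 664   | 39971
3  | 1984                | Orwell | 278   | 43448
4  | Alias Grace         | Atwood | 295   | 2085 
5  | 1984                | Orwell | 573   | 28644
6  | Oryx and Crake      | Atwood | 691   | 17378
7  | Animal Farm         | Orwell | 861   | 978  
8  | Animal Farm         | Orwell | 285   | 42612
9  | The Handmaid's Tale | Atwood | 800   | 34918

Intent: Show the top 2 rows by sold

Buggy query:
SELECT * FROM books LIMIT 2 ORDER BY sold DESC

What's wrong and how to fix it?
Bug: LIMIT must come after ORDER BY

Fix: Swap the clauses: ORDER BY first, then LIMIT

Corrected query:
SELECT * FROM books ORDER BY sold DESC LIMIT 2

Result:
id | title       | author | pages | sold 
---+-------------+--------+-------+------
3  | 1984        | Orwell | 278   | 43448
8  | Animal Farm | Orwell | 285   | 42612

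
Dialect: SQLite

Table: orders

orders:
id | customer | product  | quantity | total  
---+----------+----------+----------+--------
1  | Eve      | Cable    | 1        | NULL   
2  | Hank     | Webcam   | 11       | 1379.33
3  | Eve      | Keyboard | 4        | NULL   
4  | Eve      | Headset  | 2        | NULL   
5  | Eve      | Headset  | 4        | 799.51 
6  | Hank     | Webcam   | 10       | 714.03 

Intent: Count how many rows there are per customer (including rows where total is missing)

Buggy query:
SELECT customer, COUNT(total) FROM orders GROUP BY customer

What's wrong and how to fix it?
Bug: COUNT(total) skips NULLs, so groups with missing total are undercounted

Fix: Replace COUNT(total) with COUNT(*)

Corrected query:
SELECT customer, COUNT(*) FROM orders GROUP BY customer

Result:
customer | COUNT(*)
---------+---------
Eve      | 4       
Hank     | 2       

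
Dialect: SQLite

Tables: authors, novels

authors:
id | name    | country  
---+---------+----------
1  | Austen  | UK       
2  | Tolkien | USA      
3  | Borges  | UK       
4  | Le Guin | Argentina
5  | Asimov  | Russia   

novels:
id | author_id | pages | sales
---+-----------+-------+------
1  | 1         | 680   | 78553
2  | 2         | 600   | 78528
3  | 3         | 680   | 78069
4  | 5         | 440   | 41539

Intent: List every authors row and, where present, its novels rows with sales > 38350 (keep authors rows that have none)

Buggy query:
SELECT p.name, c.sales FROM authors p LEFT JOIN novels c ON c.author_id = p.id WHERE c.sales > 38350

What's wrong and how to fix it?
Bug: A WHERE condition on the right-hand table after LEFT JOIN drops unmatched parents

Fix: Put 'c.sales > 38350' in the JOIN's ON clause instead of WHERE

Corrected query:
SELECT p.name, c.sales FROM authors p LEFT JOIN novels c ON c.author_id = p.id AND c.sales > 38350

Result:
name    | sales
--------+------
Austen  | 78553
Tolkien | 78528
Borges  | 78069
Le Guin | NULL 
Asimov  | 41539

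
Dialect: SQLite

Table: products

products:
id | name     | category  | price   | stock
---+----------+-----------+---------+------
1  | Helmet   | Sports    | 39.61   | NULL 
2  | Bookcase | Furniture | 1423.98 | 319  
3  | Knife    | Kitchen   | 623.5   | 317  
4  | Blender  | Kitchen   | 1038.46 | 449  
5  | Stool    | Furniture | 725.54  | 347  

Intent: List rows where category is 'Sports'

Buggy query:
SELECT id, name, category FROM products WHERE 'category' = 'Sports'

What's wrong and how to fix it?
Bug: Single quotes denote string literals in SQL; the column name is being compared as a constant string

Fix: Reference the column as category without single quotes

Corrected query:
SELECT id, name, category FROM products WHERE category = 'Sports'

Result:
id | name   | category
---+--------+---------
1  | Helmet | Sports  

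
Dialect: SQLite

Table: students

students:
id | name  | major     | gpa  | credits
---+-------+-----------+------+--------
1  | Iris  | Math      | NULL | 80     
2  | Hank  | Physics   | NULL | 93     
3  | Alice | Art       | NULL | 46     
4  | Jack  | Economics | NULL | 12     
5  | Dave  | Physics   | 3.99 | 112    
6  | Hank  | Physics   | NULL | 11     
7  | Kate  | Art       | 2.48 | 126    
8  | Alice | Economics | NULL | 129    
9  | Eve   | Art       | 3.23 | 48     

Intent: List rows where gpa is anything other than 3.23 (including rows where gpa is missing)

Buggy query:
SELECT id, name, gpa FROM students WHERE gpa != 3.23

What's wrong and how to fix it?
Bug: 'gpa != 3.23' is unknown when gpa is NULL, so NULL rows are silently excluded

Fix: Add an explicit OR gpa IS NULL to include the missing-value rows

Corrected query:
SELECT id, name, gpa FROM students WHERE gpa != 3.23 OR gpa IS NULL

Result:
id | name  | gpa 
---+-------+-----
1  | Iris  | NULL
2  | Hank  | NULL
3  | Alice | NULL
4  | Jack  | NULL
5  | Dave  | 3.99
6  | Hank  | NULL
7  | Kate  | 2.48
8  | Alice | NULL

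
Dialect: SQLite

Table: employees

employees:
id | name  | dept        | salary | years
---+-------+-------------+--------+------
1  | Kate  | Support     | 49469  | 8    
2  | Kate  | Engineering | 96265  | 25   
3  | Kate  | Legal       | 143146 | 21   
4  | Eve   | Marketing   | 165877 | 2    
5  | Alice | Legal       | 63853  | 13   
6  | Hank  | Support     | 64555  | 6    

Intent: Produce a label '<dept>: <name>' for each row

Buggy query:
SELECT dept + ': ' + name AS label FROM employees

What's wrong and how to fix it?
Bug: SQLite uses || for string concatenation; + coerces text to numbers (yielding 0)

Fix: Replace + with || to concatenate text

Corrected query:
SELECT dept || ': ' || name AS label FROM employees

Result:
label            
-----------------
Support: Kate    
Engineering: Kate
Legal: Kate      
Marketing: Eve   
Legal: Alice     
Support: Hank    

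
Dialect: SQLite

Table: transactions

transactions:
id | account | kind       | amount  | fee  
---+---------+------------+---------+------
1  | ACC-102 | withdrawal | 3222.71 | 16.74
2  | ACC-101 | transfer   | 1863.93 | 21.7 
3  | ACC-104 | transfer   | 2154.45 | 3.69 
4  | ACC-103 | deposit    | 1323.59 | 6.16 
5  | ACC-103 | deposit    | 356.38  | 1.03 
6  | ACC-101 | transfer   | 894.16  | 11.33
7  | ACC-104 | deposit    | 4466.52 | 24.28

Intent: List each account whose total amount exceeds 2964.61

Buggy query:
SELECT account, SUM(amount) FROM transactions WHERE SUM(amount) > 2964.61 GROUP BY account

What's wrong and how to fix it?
Bug: WHERE runs before GROUP BY, so aggregates aren't available there

Fix: Move the aggregate condition to a HAVING clause

Corrected query:
SELECT account, SUM(amount) FROM transactions GROUP BY account HAVING SUM(amount) > 2964.61

Result:
account | SUM(amount)
--------+------------
ACC-102 | 3222.71    
ACC-104 | 6620.97    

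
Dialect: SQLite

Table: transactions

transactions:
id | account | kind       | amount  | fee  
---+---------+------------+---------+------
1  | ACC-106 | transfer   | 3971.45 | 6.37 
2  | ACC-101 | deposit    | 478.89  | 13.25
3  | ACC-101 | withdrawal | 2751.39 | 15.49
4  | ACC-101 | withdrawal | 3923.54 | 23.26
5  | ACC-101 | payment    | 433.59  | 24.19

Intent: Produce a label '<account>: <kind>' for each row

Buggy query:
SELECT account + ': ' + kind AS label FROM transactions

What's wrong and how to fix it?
Bug: SQLite uses || for string concatenation; + coerces text to numbers (yielding 0)

Fix: Replace + with || to concatenate text

Corrected query:
SELECT account || ': ' || kind AS label FROM transactions

Result:
label              
-------------------
ACC-106: transfer  
ACC-101: deposit   
ACC-101: withdrawal
ACC-101: withdrawal
ACC-101: payment   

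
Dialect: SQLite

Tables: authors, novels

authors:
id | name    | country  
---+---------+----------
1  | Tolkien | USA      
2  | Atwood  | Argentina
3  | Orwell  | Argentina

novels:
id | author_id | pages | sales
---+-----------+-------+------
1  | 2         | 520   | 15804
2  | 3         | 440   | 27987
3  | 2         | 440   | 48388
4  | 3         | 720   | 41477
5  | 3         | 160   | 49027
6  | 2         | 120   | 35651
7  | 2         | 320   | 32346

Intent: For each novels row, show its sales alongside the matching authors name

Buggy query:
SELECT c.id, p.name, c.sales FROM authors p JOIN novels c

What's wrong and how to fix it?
Bug: JOIN with no ON clause produces a cartesian product; every novels row pairs with every authors row

Fix: Add ON c.author_id = p.id to the JOIN

Corrected query:
SELECT c.id, p.name, c.sales FROM authors p JOIN novels c ON c.author_id = p.id

Result:
id | name   | sales
---+--------+------
1  | Atwood | 15804
2  | Orwell | 27987
3  | Atwood | 48388
4  | Orwell | 41477
5  | Orwell | 49027
6  | Atwood | 35651
7  | Atwood | 32346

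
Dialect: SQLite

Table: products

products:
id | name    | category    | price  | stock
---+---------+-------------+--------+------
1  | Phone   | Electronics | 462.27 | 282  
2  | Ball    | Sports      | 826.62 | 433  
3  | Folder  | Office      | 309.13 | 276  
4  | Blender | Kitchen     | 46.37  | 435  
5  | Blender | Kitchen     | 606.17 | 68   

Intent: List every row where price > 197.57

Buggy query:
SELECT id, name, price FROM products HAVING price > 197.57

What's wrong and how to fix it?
Bug: HAVING filters the output of aggregation, but this query has no GROUP BY and no aggregate functions, so SQLite rejects it (HAVING clause on a non-aggregate query); the condition here is per row

Fix: Replace HAVING with WHERE since the condition applies to individual rows

Corrected query:
SELECT id, name, price FROM products WHERE price > 197.57

Result:
id | name    | price 
---+---------+-------
1  | Phone   | 462.27
2  | Ball    | 826.62
3  | Folder  | 309.13
5  | Blender | 606.17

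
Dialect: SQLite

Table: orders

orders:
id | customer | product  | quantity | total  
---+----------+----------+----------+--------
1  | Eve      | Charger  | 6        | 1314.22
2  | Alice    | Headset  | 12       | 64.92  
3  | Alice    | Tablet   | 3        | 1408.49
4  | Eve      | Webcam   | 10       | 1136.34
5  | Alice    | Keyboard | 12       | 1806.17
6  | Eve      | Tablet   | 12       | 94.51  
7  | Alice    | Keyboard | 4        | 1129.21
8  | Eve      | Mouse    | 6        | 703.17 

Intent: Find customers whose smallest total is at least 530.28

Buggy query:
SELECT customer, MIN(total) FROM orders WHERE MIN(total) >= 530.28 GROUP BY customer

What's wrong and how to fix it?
Bug: Aggregates like MIN are computed per group after WHERE runs

Fix: Use HAVING for the per-group MIN condition

Corrected query:
SELECT customer, MIN(total) FROM orders GROUP BY customer HAVING MIN(total) >= 530.28

Result:
(no rows)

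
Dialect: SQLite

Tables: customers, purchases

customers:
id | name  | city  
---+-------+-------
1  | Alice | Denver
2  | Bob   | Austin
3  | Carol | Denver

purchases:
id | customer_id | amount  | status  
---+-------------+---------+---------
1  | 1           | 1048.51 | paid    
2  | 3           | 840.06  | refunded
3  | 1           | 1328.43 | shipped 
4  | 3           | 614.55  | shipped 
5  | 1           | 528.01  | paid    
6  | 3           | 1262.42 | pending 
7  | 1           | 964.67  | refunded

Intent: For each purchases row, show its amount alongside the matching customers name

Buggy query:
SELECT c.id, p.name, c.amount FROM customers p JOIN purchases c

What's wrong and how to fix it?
Bug: JOIN with no ON clause produces a cartesian product; every purchases row pairs with every customers row

Fix: Add ON c.customer_id = p.id to the JOIN

Corrected query:
SELECT c.id, p.name, c.amount FROM customers p JOIN purchases c ON c.customer_id = p.id

Result:
id | name  | amount 
---+-------+--------
1  | Alice | 1048.51
2  | Carol | 840.06 
3  | Alice | 1328.43
4  | Carol | 614.55 
5  | Alice | 528.01 
6  | Carol | 1262.42
7  | Alice | 964.67 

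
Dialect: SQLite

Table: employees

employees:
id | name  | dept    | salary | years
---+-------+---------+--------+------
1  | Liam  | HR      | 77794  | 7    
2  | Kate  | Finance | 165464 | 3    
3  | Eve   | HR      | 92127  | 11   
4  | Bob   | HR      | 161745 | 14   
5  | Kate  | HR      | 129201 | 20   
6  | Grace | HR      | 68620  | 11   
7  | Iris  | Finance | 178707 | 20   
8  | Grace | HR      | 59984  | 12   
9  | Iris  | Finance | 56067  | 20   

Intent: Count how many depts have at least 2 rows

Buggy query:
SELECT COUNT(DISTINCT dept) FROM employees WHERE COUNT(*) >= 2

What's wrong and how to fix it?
Bug: WHERE filters individual rows, not groups, so a group-level COUNT is invalid there

Fix: Group first with HAVING COUNT(*) >= 2, then COUNT the resulting groups

Corrected query:
SELECT COUNT(*) FROM (SELECT dept FROM employees GROUP BY dept HAVING COUNT(*) >= 2)

Result:
COUNT(*)
--------
2       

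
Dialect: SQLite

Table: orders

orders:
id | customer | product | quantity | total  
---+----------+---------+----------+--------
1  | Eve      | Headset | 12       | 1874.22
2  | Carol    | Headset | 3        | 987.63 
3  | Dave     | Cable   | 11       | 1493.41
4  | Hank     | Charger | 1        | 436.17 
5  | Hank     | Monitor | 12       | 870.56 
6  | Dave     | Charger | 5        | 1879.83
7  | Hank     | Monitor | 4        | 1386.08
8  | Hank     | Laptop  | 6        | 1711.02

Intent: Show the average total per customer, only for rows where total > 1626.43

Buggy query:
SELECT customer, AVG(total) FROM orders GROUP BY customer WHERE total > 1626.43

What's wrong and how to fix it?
Bug: Row-level WHERE must come before GROUP BY in the clause order

Fix: Place WHERE between FROM and GROUP BY

Corrected query:
SELECT customer, AVG(total) FROM orders WHERE total > 1626.43 GROUP BY customer

Result:
customer | AVG(total)
---------+-----------
Dave     | 1879.83   
Eve      | 1874.22   
Hank     | 1711.02   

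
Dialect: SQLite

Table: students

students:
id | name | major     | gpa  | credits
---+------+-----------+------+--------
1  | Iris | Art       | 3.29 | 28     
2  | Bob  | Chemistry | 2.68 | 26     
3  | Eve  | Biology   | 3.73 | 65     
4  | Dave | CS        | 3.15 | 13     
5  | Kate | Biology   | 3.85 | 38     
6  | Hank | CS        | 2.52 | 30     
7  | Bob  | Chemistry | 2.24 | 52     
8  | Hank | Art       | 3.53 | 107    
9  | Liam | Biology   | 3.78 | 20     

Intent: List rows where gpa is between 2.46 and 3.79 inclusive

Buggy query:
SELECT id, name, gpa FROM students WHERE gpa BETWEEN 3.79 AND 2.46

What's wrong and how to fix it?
Bug: BETWEEN expects the lower bound first; with 3.79 AND 2.46 the range is empty

Fix: Write BETWEEN 2.46 AND 3.79

Corrected query:
SELECT id, name, gpa FROM students WHERE gpa BETWEEN 2.46 AND 3.79

Result:
id | name | gpa 
---+------+-----
1  | Iris | 3.29
2  | Bob  | 2.68
3  | Eve  | 3.73
4  | Dave | 3.15
6  | Hank | 2.52
8  | Hank | 3.53
9  | Liam | 3.78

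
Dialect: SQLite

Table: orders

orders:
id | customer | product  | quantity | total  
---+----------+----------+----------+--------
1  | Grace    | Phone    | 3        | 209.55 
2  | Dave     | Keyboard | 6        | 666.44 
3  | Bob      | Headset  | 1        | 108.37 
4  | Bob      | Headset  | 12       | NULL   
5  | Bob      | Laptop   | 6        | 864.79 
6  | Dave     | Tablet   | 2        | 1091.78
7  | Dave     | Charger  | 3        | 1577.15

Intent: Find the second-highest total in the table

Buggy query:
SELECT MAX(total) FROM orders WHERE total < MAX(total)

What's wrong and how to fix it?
Bug: MAX(total) on the right of the comparison is an aggregate-in-WHERE error

Fix: Put the inner MAX in a scalar subquery

Corrected query:
SELECT MAX(total) FROM orders WHERE total < (SELECT MAX(total) FROM orders)

Result:
MAX(total)
----------
1091.78   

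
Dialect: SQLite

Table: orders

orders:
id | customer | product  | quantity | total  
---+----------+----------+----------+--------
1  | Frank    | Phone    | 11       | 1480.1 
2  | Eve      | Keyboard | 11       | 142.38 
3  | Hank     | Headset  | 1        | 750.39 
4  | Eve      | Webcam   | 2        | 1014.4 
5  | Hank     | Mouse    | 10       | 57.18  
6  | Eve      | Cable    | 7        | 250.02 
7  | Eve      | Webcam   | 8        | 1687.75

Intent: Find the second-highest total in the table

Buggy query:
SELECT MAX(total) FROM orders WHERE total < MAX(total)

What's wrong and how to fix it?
Bug: The inner MAX is an aggregate inside WHERE, which is not allowed

Fix: Compute the overall MAX in a subquery, then take MAX of rows below it

Corrected query:
SELECT MAX(total) FROM orders WHERE total < (SELECT MAX(total) FROM orders)

Result:
MAX(total)
----------
1480.1    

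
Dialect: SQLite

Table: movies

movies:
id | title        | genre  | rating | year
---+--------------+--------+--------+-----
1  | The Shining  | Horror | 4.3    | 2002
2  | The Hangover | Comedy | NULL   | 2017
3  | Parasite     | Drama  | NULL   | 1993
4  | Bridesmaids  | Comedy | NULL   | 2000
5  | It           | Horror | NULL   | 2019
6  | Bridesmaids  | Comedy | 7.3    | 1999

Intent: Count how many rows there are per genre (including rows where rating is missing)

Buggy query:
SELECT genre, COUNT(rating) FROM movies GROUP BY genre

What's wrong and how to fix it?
Bug: COUNT(rating) skips NULLs, so groups with missing rating are undercounted

Fix: Use COUNT(*) to count all rows regardless of NULL

Corrected query:
SELECT genre, COUNT(*) FROM movies GROUP BY genre

Result:
genre  | COUNT(*)
-------+---------
Comedy | 3       
Drama  | 1       
Horror | 2       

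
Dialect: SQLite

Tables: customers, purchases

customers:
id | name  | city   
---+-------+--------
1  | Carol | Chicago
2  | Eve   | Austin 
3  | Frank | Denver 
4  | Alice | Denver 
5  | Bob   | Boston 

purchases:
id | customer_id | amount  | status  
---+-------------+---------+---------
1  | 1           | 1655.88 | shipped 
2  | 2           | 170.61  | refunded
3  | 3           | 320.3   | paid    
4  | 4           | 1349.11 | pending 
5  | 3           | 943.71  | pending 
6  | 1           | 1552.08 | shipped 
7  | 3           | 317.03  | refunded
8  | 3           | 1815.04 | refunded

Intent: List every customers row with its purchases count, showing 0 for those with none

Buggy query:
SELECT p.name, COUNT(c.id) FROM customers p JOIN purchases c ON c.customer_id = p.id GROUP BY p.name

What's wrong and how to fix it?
Bug: An inner join excludes parents with zero children

Fix: Switch to LEFT JOIN to retain unmatched parent rows

Corrected query:
SELECT p.name, COUNT(c.id) FROM customers p LEFT JOIN purchases c ON c.customer_id = p.id GROUP BY p.name

Result:
name  | COUNT(c.id)
------+------------
Alice | 1          
Bob   | 0          
Carol | 2          
Eve   | 1          
Frank | 4          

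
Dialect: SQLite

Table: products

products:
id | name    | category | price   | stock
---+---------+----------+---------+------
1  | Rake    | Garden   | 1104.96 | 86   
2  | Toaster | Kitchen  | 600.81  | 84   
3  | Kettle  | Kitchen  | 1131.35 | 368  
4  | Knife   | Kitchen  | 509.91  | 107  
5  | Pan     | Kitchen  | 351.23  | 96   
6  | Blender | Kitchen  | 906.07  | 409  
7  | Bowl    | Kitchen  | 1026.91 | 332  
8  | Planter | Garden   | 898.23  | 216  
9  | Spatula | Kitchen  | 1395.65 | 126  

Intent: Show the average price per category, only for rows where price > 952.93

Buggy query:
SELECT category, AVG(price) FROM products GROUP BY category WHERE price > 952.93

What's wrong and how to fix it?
Bug: Row-level WHERE must come before GROUP BY in the clause order

Fix: Move the WHERE clause before GROUP BY

Corrected query:
SELECT category, AVG(price) FROM products WHERE price > 952.93 GROUP BY category

Result:
category | AVG(price) 
---------+------------
Garden   | 1104.96    
Kitchen  | 1184.636667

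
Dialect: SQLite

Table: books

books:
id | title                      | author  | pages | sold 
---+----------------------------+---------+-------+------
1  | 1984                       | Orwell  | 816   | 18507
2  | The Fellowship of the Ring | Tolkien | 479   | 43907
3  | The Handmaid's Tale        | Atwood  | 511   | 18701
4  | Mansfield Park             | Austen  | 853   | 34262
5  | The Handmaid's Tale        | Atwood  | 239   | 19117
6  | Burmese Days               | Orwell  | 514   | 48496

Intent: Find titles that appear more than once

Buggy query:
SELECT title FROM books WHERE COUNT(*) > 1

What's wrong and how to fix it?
Bug: COUNT(*) is an aggregate and cannot be used in WHERE

Fix: GROUP BY title, then filter groups with HAVING COUNT(*) > 1

Corrected query:
SELECT title FROM books GROUP BY title HAVING COUNT(*) > 1

Result:
title              
-------------------
The Handmaid's Tale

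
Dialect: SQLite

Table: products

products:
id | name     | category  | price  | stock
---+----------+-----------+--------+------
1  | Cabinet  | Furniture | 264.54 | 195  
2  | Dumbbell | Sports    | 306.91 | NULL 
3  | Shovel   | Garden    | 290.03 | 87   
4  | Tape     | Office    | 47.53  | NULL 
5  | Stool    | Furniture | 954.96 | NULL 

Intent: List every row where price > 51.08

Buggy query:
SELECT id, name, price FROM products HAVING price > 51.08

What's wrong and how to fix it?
Bug: This is a non-aggregate query (no GROUP BY, no aggregates), so in SQLite the HAVING clause is invalid here; a row-level condition belongs in WHERE

Fix: Replace HAVING with WHERE since the condition applies to individual rows

Corrected query:
SELECT id, name, price FROM products WHERE price > 51.08

Result:
id | name     | price 
---+----------+-------
1  | Cabinet  | 264.54
2  | Dumbbell | 306.91
3  | Shovel   | 290.03
5  | Stool    | 954.96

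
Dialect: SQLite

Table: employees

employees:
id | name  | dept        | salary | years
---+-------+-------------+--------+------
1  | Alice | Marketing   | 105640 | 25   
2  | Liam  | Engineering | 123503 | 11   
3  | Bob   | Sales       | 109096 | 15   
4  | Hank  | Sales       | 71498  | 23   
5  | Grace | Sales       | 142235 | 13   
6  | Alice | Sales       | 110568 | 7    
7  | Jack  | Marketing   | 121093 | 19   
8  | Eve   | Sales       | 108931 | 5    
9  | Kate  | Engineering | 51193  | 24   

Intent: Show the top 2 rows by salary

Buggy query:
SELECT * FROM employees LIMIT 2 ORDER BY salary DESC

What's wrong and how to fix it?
Bug: LIMIT must come after ORDER BY

Fix: Sort with ORDER BY, then apply LIMIT

Corrected query:
SELECT * FROM employees ORDER BY salary DESC LIMIT 2

Result:
id | name  | dept        | salary | years
---+-------+-------------+--------+------
5  | Grace | Sales       | 142235 | 13   
2  | Liam  | Engineering | 123503 | 11   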